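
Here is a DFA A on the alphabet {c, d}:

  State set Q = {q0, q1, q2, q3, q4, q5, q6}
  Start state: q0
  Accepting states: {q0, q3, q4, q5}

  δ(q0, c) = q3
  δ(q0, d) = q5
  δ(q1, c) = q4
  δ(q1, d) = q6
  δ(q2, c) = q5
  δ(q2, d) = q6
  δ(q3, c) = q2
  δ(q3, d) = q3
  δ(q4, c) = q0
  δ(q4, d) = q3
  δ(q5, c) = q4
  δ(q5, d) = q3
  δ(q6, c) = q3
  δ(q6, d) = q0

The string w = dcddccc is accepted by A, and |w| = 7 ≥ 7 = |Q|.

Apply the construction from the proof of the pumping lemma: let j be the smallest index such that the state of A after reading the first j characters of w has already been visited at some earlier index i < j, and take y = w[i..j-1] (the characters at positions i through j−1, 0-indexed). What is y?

Run of A on w = d c d d c c c:
  step 0: q0  (start)
  step 1: q5  (read d: q0→q5)
  step 2: q4  (read c: q5→q4)
  step 3: q3  (read d: q4→q3)
  step 4: q3  (read d: q3→q3)   ← first repeat (q3 seen earlier)
  step 5: q2  (read c: q3→q2)
  step 6: q5  (read c: q2→q5)
  step 7: q4  (read c: q5→q4)

So i = 3, j = 4, giving x = w[0:3] = dcd, y = w[3:4] = d, z = w[4:7] = ccc.
Check: |xy| = 4 ≤ 7 and |y| = 1 ≥ 1. Reading y takes A from q3 back to q3, so every xyⁱz is accepted.

d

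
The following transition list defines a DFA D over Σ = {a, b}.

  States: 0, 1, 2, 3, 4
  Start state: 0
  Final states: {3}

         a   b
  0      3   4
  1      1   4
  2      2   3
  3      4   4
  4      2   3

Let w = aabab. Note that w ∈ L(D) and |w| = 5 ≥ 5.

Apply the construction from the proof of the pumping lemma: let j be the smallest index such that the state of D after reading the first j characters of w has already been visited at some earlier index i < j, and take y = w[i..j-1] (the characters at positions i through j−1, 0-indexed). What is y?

Run of D on w = a a b a b:
  step 0: 0  (start)
  step 1: 3  (read a: 0→3)
  step 2: 4  (read a: 3→4)
  step 3: 3  (read b: 4→3)   ← first repeat (3 seen earlier)
  step 4: 4  (read a: 3→4)
  step 5: 3  (read b: 4→3)

So i = 1, j = 3, giving x = w[0:1] = a, y = w[1:3] = ab, z = w[3:5] = ab.
Check: |xy| = 3 ≤ 5 and |y| = 2 ≥ 1. Reading y takes D from 3 back to 3, so every xyⁱz is accepted.

ab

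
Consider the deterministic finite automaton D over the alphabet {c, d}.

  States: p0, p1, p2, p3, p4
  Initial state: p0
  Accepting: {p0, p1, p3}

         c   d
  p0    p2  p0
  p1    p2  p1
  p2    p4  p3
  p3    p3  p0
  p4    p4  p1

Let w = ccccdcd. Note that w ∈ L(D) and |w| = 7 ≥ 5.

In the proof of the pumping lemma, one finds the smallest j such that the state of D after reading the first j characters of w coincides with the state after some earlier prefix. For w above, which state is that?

p4

State sequence: p0 -c-> p2 -c-> p4 -c-> p4 -c-> p4 -d-> p1 -c-> p2 -d-> p3
First repeat at step 3: p4 was already visited.

The earliest repeat is at step j = 3: D is in p4, which it already visited at step i = 2.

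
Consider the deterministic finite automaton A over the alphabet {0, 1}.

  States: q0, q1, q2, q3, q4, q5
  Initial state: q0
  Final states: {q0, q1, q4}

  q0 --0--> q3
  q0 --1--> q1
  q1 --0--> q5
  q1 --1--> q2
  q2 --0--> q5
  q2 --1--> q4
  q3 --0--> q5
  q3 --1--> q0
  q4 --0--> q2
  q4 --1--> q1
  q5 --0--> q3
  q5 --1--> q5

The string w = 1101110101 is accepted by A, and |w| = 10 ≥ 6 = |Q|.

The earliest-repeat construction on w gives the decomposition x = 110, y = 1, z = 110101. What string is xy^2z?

xy^2z = 110·1·1·110101 = 11011110101.
Reading y = 1 takes A from q5 back to q5, so after x·y·y the machine is still in q5, and z then leads to the accepting state q0. Hence 11011110101 ∈ L(A).

11011110101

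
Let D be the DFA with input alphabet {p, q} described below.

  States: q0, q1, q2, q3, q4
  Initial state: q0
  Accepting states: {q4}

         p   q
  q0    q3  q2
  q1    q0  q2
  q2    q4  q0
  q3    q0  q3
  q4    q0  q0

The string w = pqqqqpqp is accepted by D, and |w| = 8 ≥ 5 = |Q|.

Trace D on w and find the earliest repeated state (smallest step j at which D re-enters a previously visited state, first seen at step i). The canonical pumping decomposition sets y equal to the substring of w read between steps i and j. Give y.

q

Run of D on w = p q q q q p q p:
  step 0: q0  (start)
  step 1: q3  (read p: q0→q3)
  step 2: q3  (read q: q3→q3)   ← first repeat (q3 seen earlier)
  step 3: q3  (read q: q3→q3)
  step 4: q3  (read q: q3→q3)
  step 5: q3  (read q: q3→q3)
  step 6: q0  (read p: q3→q0)
  step 7: q2  (read q: q0→q2)
  step 8: q4  (read p: q2→q4)

So i = 1, j = 2, giving x = w[0:1] = p, y = w[1:2] = q, z = w[2:8] = qqqpqp.
Check: |xy| = 2 ≤ 5 and |y| = 1 ≥ 1. Reading y takes D from q3 back to q3, so every xyⁱz is accepted.
Pumping length from the standard proof: p = 5 (the number of states). The repeated state found above gives |xy| = j ≤ 5 and |y| = j − i ≥ 1.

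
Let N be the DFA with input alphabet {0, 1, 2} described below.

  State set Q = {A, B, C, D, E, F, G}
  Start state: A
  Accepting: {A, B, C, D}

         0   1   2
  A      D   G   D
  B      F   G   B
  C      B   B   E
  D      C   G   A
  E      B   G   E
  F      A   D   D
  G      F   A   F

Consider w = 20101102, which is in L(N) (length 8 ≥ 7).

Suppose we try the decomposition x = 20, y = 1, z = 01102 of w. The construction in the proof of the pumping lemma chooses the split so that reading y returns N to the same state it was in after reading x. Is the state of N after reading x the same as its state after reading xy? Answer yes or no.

State sequence: A -2-> D -0-> C -1-> B

After x (step 2): C. After xy (step 3): B.
They differ (C ≠ B), so y is not a cycle from the state after x; this split is not the one the pumping-lemma construction produces, and pumping y need not keep the string in L(N).

no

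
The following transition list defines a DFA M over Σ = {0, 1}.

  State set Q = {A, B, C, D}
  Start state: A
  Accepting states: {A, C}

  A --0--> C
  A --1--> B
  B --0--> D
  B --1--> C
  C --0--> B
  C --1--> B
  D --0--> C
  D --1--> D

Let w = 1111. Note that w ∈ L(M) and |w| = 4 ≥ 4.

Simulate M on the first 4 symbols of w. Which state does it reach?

State sequence: A -1-> B -1-> C -1-> B -1-> C

After reading 4 characters, M is in state C.
(This kind of state-tracing is the core of the pumping-lemma construction: with 4 states, pigeonhole forces a repeat within the first 4 steps.)

C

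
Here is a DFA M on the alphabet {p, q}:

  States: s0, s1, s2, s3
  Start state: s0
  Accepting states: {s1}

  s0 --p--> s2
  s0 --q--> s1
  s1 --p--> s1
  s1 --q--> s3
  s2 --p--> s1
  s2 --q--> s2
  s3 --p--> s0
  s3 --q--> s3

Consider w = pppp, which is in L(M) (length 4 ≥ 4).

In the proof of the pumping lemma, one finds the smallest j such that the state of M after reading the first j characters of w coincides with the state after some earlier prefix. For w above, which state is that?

State sequence: s0 -p-> s2 -p-> s1 -p-> s1 -p-> s1
First repeat at step 3: s1 was already visited.

The earliest repeat is at step j = 3: M is in s1, which it already visited at step i = 2.

s1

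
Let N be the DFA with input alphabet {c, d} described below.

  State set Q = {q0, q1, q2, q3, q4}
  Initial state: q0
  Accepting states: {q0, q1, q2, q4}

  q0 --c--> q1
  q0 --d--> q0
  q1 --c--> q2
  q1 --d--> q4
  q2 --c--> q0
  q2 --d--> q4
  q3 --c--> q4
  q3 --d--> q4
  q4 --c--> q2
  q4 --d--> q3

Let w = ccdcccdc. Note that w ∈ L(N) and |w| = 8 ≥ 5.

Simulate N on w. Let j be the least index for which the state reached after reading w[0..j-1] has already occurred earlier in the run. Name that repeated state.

State sequence: q0 -c-> q1 -c-> q2 -d-> q4 -c-> q2 -c-> q0 -c-> q1 -d-> q4 -c-> q2
First repeat at step 4: q2 was already visited.

The earliest repeat is at step j = 4: N is in q2, which it already visited at step i = 2.
Pumping length from the standard proof: p = 5 (the number of states). The repeated state found above gives |xy| = j ≤ 5 and |y| = j − i ≥ 1.

q2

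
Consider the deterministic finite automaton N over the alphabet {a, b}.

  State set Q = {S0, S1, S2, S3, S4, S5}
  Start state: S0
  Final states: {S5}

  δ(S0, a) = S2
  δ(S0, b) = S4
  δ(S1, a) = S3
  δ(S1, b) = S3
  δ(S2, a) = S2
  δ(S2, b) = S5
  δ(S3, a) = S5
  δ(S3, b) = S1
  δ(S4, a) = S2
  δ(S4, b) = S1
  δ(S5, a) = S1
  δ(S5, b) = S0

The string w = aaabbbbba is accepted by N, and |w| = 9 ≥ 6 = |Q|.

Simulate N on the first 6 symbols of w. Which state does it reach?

State sequence: S0 -a-> S2 -a-> S2 -a-> S2 -b-> S5 -b-> S0 -b-> S4

After reading 6 characters, N is in state S4.
(This kind of state-tracing is the core of the pumping-lemma construction: with 6 states, pigeonhole forces a repeat within the first 6 steps.)

S4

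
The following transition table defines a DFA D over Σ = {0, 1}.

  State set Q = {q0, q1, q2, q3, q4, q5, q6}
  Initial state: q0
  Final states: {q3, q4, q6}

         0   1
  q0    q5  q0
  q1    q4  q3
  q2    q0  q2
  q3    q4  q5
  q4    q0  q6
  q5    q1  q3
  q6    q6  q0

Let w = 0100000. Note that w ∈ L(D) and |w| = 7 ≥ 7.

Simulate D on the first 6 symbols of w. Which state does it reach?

q1

Run of D on the first 6 characters of w = 0 1 0 0 0 0:
  step 0: q0  (start)
  step 1: q5  (read 0: q0→q5)
  step 2: q3  (read 1: q5→q3)
  step 3: q4  (read 0: q3→q4)
  step 4: q0  (read 0: q4→q0)
  step 5: q5  (read 0: q0→q5)
  step 6: q1  (read 0: q5→q1)

After reading 6 characters, D is in state q1.
(This kind of state-tracing is the core of the pumping-lemma construction: with 7 states, pigeonhole forces a repeat within the first 7 steps.)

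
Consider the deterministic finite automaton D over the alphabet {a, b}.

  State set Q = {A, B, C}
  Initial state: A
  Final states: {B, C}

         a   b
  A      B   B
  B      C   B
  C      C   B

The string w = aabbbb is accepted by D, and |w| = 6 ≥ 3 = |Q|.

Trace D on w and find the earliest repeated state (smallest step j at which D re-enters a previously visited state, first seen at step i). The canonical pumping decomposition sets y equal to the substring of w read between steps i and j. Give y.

Run of D on w = a a b b b b:
  step 0: A  (start)
  step 1: B  (read a: A→B)
  step 2: C  (read a: B→C)
  step 3: B  (read b: C→B)   ← first repeat (B seen earlier)
  step 4: B  (read b: B→B)
  step 5: B  (read b: B→B)
  step 6: B  (read b: B→B)

So i = 1, j = 3, giving x = w[0:1] = a, y = w[1:3] = ab, z = w[3:6] = bbb.
Check: |xy| = 3 ≤ 3 and |y| = 2 ≥ 1. Reading y takes D from B back to B, so every xyⁱz is accepted.

ab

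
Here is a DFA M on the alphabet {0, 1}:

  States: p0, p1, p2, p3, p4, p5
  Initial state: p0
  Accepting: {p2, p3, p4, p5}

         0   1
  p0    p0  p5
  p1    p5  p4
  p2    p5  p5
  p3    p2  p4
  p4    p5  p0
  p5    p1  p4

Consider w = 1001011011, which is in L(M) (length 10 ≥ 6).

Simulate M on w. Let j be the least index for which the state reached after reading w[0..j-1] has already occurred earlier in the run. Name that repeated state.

p5

State sequence: p0 -1-> p5 -0-> p1 -0-> p5 -1-> p4 -0-> p5 -1-> p4 -1-> p0 -0-> p0 -1-> p5 -1-> p4
First repeat at step 3: p5 was already visited.

The earliest repeat is at step j = 3: M is in p5, which it already visited at step i = 1.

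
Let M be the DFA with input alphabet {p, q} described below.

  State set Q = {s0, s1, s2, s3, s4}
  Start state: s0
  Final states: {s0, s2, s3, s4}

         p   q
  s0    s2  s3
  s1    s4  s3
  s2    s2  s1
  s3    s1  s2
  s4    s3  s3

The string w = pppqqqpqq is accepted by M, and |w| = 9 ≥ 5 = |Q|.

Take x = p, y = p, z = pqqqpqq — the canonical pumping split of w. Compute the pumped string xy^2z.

ppppqqqpqq

xy^2z = p·p·p·pqqqpqq = ppppqqqpqq.
Reading y = p takes M from s2 back to s2, so after x·y·y the machine is still in s2, and z then leads to the accepting state s3. Hence ppppqqqpqq ∈ L(M).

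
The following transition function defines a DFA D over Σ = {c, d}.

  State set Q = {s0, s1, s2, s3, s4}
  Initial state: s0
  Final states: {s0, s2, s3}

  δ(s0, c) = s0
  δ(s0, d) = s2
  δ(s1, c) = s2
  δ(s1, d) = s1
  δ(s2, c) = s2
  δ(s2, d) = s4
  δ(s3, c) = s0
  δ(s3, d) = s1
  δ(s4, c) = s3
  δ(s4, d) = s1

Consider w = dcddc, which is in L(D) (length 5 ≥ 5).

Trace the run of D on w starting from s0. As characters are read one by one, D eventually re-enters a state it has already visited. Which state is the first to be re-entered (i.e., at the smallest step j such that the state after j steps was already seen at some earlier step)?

s2

Run of D on w = d c d d c:
  step 0: s0  (start)
  step 1: s2  (read d: s0→s2)
  step 2: s2  (read c: s2→s2)   ← first repeat (s2 seen earlier)
  step 3: s4  (read d: s2→s4)
  step 4: s1  (read d: s4→s1)
  step 5: s2  (read c: s1→s2)

The earliest repeat is at step j = 2: D is in s2, which it already visited at step i = 1.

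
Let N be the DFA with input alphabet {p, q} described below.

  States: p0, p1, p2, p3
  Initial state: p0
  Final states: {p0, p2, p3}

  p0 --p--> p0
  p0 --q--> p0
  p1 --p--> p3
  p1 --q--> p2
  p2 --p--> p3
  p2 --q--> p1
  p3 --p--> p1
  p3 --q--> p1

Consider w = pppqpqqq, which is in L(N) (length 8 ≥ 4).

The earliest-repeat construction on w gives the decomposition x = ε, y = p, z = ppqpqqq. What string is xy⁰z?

ppqpqqq

xy⁰z = xz = ε·ppqpqqq = ppqpqqq.
Reading y = p takes N from p0 back to p0, so after x the machine is still in p0, and z then leads to the accepting state p0. Hence ppqpqqq ∈ L(N).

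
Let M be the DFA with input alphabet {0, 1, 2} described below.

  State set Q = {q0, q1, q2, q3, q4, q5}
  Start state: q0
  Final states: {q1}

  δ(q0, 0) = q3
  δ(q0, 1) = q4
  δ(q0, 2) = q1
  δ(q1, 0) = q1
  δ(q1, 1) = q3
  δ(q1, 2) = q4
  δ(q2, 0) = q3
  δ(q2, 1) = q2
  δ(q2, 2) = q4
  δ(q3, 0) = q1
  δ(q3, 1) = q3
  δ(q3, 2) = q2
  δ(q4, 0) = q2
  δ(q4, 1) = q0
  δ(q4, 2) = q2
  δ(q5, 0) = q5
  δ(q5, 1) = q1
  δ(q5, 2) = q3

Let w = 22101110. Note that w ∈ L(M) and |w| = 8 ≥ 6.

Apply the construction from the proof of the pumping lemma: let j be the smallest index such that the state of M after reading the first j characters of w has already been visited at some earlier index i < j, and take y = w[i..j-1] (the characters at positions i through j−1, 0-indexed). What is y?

221

Run of M on w = 2 2 1 0 1 1 1 0:
  step 0: q0  (start)
  step 1: q1  (read 2: q0→q1)
  step 2: q4  (read 2: q1→q4)
  step 3: q0  (read 1: q4→q0)   ← first repeat (q0 seen earlier)
  step 4: q3  (read 0: q0→q3)
  step 5: q3  (read 1: q3→q3)
  step 6: q3  (read 1: q3→q3)
  step 7: q3  (read 1: q3→q3)
  step 8: q1  (read 0: q3→q1)

So i = 0, j = 3, giving x = w[0:0] = ε, y = w[0:3] = 221, z = w[3:8] = 01110.
Check: |xy| = 3 ≤ 6 and |y| = 3 ≥ 1. Reading y takes M from q0 back to q0, so every xyⁱz is accepted.
Pumping length from the standard proof: p = 6 (the number of states). The repeated state found above gives |xy| = j ≤ 6 and |y| = j − i ≥ 1.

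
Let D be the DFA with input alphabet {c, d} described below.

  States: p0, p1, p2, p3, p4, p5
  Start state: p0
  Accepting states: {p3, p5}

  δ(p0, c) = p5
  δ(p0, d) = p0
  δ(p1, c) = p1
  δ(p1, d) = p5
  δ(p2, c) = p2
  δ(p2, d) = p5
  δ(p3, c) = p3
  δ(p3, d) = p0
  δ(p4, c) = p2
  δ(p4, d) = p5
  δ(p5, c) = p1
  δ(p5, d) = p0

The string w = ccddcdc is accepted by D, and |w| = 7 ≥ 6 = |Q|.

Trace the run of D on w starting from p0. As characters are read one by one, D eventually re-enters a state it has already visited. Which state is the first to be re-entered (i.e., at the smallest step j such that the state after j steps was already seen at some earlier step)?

Run of D on w = c c d d c d c:
  step 0: p0  (start)
  step 1: p5  (read c: p0→p5)
  step 2: p1  (read c: p5→p1)
  step 3: p5  (read d: p1→p5)   ← first repeat (p5 seen earlier)
  step 4: p0  (read d: p5→p0)
  step 5: p5  (read c: p0→p5)
  step 6: p0  (read d: p5→p0)
  step 7: p5  (read c: p0→p5)

The earliest repeat is at step j = 3: D is in p5, which it already visited at step i = 1.
Since D has 6 states, any run of length ≥ 6 visits 6+1 states, so by pigeonhole some state repeats within the first 6 steps — that repeat gives the pumpable loop.

p5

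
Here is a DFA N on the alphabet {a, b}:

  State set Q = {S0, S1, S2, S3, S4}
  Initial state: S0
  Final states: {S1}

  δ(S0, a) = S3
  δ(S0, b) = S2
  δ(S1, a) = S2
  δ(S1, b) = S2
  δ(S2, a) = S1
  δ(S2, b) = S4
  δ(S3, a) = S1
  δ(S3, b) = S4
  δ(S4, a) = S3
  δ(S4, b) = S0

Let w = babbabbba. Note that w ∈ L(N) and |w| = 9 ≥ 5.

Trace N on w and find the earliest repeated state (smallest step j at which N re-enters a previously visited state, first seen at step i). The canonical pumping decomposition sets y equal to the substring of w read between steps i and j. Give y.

ab

State sequence: S0 -b-> S2 -a-> S1 -b-> S2 -b-> S4 -a-> S3 -b-> S4 -b-> S0 -b-> S2 -a-> S1
First repeat at step 3: S2 was already visited.

So i = 1, j = 3, giving x = w[0:1] = b, y = w[1:3] = ab, z = w[3:9] = babbba.
Check: |xy| = 3 ≤ 5 and |y| = 2 ≥ 1. Reading y takes N from S2 back to S2, so every xyⁱz is accepted.
Since N has 5 states, any run of length ≥ 5 visits 5+1 states, so by pigeonhole some state repeats within the first 5 steps — that repeat gives the pumpable loop.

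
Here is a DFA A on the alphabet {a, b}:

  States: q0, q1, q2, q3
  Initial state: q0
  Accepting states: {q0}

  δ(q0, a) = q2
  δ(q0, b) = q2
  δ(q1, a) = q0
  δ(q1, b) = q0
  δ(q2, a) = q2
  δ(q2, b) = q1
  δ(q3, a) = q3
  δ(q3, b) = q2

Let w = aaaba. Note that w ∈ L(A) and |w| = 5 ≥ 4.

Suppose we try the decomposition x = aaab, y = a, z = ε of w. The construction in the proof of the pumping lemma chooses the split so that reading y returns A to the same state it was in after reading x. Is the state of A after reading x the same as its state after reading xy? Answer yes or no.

no

Run of A on the first 5 characters of w = a a a b a:
  step 0: q0  (start)
  step 1: q2  (read a: q0→q2)
  step 2: q2  (read a: q2→q2)
  step 3: q2  (read a: q2→q2)
  step 4: q1  (read b: q2→q1)
  step 5: q0  (read a: q1→q0)

After x (step 4): q1. After xy (step 5): q0.
They differ (q1 ≠ q0), so y is not a cycle from the state after x; this split is not the one the pumping-lemma construction produces, and pumping y need not keep the string in L(A).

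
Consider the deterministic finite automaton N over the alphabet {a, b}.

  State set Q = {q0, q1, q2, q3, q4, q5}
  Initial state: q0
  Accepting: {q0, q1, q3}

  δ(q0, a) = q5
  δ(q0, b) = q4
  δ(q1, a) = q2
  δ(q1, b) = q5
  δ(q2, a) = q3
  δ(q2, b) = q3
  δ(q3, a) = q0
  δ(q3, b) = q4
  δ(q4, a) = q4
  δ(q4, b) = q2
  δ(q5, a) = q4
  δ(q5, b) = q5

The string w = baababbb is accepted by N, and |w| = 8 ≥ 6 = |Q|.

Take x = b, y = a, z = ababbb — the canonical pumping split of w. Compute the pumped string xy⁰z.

bababbb

xy⁰z = xz = b·ababbb = bababbb.
Reading y = a takes N from q4 back to q4, so after x the machine is still in q4, and z then leads to the accepting state q3. Hence bababbb ∈ L(N).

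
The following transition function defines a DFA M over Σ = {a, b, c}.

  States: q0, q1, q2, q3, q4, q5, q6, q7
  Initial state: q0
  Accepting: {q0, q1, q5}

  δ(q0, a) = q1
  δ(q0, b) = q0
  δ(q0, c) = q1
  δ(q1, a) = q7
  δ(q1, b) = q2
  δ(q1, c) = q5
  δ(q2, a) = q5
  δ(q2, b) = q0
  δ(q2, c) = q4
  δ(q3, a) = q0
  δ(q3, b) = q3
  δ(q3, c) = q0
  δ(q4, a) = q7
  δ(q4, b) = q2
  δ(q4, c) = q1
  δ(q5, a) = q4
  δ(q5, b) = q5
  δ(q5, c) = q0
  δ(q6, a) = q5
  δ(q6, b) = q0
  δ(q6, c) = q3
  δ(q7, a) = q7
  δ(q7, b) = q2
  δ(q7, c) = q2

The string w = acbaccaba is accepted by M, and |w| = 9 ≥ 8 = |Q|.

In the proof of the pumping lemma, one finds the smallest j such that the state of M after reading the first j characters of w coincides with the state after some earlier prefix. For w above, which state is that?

q5

State sequence: q0 -a-> q1 -c-> q5 -b-> q5 -a-> q4 -c-> q1 -c-> q5 -a-> q4 -b-> q2 -a-> q5
First repeat at step 3: q5 was already visited.

The earliest repeat is at step j = 3: M is in q5, which it already visited at step i = 2.
The DFA has 8 states, so the proof of the pumping lemma guarantees a repeated state among the first 8+1 visited; the segment between the two visits is the pumpable y.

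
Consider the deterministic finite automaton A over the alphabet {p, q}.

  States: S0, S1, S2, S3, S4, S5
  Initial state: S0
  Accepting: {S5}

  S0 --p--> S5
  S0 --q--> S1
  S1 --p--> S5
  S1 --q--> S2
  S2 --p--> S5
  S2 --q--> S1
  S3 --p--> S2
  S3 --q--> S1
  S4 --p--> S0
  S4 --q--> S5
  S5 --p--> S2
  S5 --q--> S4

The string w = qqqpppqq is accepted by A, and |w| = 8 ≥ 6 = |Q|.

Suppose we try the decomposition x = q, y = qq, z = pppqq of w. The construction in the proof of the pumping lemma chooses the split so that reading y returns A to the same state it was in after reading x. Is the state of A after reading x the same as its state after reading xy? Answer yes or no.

yes

Run of A on the first 3 characters of w = q q q:
  step 0: S0  (start)
  step 1: S1  (read q: S0→S1)
  step 2: S2  (read q: S1→S2)
  step 3: S1  (read q: S2→S1)

After x (step 1): S1. After xy (step 3): S1.
They match, so y = qq drives A around a cycle from S1 back to itself; pumping y any number of times keeps A in S1 before reading z, and xyⁱz ∈ L(A) for every i ≥ 0.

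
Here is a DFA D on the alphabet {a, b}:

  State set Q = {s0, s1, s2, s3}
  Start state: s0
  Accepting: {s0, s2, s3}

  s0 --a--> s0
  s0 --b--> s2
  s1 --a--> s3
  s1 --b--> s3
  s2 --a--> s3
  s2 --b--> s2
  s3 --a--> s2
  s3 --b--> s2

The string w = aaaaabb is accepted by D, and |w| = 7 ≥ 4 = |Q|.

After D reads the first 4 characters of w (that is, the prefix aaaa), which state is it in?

Run of D on the first 4 characters of w = a a a a:
  step 0: s0  (start)
  step 1: s0  (read a: s0→s0)
  step 2: s0  (read a: s0→s0)
  step 3: s0  (read a: s0→s0)
  step 4: s0  (read a: s0→s0)

After reading 4 characters, D is in state s0.

s0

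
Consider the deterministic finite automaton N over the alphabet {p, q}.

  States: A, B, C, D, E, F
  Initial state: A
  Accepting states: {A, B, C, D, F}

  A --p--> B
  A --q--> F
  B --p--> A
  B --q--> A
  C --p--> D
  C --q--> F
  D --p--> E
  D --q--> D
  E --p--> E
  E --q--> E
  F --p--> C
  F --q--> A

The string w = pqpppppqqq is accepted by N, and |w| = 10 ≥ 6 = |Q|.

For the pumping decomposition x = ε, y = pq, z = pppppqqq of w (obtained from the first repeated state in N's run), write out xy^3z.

pqpqpqpppppqqq

xy^3z = ε·pq·pq·pq·pppppqqq = pqpqpqpppppqqq.
Reading y = pq takes N from A back to A, so after x·y·y·y the machine is still in A, and z then leads to the accepting state A. Hence pqpqpqpppppqqq ∈ L(N).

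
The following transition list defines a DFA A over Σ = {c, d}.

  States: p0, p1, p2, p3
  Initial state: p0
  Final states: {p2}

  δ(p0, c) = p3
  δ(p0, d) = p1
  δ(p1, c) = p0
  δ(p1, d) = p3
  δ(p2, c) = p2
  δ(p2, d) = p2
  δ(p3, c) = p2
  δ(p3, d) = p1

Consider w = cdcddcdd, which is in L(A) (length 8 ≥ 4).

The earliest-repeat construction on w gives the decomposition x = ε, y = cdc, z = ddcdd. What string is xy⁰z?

ddcdd

xy⁰z = xz = ε·ddcdd = ddcdd.
Reading y = cdc takes A from p0 back to p0, so after x the machine is still in p0, and z then leads to the accepting state p2. Hence ddcdd ∈ L(A).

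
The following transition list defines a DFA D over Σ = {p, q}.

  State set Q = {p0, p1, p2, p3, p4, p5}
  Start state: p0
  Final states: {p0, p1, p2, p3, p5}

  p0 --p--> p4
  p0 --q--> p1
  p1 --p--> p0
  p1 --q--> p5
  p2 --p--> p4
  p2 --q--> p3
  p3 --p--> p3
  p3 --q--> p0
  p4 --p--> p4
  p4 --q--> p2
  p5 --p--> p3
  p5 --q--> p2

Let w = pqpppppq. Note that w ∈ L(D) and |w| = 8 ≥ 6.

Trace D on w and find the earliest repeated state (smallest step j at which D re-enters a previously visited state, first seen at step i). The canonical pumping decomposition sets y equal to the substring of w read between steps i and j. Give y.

qp

Run of D on w = p q p p p p p q:
  step 0: p0  (start)
  step 1: p4  (read p: p0→p4)
  step 2: p2  (read q: p4→p2)
  step 3: p4  (read p: p2→p4)   ← first repeat (p4 seen earlier)
  step 4: p4  (read p: p4→p4)
  step 5: p4  (read p: p4→p4)
  step 6: p4  (read p: p4→p4)
  step 7: p4  (read p: p4→p4)
  step 8: p2  (read q: p4→p2)

So i = 1, j = 3, giving x = w[0:1] = p, y = w[1:3] = qp, z = w[3:8] = ppppq.
Check: |xy| = 3 ≤ 6 and |y| = 2 ≥ 1. Reading y takes D from p4 back to p4, so every xyⁱz is accepted.
The DFA has 6 states, so the proof of the pumping lemma guarantees a repeated state among the first 6+1 visited; the segment between the two visits is the pumpable y.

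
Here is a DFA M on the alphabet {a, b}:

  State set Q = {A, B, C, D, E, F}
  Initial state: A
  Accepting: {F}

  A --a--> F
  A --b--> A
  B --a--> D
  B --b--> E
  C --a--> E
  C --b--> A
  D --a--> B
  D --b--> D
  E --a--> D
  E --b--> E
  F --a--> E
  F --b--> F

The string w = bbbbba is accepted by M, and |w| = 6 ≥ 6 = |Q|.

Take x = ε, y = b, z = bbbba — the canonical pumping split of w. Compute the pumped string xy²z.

xy^2z = ε·b·b·bbbba = bbbbbba.
Reading y = b takes M from A back to A, so after x·y·y the machine is still in A, and z then leads to the accepting state F. Hence bbbbbba ∈ L(M).

bbbbbba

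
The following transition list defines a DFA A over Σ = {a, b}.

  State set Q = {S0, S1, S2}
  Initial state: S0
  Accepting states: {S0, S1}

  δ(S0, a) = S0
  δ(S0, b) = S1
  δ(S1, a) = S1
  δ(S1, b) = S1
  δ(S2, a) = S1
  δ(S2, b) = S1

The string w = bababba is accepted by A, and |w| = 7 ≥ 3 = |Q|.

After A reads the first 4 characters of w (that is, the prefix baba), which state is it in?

State sequence: S0 -b-> S1 -a-> S1 -b-> S1 -a-> S1

After reading 4 characters, A is in state S1.

S1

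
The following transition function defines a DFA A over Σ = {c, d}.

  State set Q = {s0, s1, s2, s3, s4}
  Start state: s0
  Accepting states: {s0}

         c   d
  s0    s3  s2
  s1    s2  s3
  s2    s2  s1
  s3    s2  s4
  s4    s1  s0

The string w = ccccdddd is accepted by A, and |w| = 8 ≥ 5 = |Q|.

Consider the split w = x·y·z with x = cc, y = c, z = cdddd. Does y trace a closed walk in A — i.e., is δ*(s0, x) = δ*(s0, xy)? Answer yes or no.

State sequence: s0 -c-> s3 -c-> s2 -c-> s2

After x (step 2): s2. After xy (step 3): s2.
They match, so y = c drives A around a cycle from s2 back to itself; pumping y any number of times keeps A in s2 before reading z, and xyⁱz ∈ L(A) for every i ≥ 0.

yes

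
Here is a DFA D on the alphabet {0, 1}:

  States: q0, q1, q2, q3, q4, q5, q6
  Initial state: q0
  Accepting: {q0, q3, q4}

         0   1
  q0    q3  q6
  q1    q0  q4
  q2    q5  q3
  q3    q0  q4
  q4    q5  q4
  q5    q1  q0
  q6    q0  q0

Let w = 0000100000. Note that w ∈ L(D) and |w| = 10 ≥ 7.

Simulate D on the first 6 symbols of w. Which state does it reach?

State sequence: q0 -0-> q3 -0-> q0 -0-> q3 -0-> q0 -1-> q6 -0-> q0

After reading 6 characters, D is in state q0.
(This kind of state-tracing is the core of the pumping-lemma construction: with 7 states, pigeonhole forces a repeat within the first 7 steps.)

q0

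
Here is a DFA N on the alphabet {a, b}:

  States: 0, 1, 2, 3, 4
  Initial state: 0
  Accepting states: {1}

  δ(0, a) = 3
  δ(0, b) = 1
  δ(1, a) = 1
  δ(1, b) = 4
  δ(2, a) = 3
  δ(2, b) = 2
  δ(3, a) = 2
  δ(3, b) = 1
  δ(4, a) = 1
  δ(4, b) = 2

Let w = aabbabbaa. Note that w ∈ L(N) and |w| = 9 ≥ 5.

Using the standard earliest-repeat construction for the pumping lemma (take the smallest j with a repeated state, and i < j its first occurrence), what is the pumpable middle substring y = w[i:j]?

b

State sequence: 0 -a-> 3 -a-> 2 -b-> 2 -b-> 2 -a-> 3 -b-> 1 -b-> 4 -a-> 1 -a-> 1
First repeat at step 3: 2 was already visited.

So i = 2, j = 3, giving x = w[0:2] = aa, y = w[2:3] = b, z = w[3:9] = babbaa.
Check: |xy| = 3 ≤ 5 and |y| = 1 ≥ 1. Reading y takes N from 2 back to 2, so every xyⁱz is accepted.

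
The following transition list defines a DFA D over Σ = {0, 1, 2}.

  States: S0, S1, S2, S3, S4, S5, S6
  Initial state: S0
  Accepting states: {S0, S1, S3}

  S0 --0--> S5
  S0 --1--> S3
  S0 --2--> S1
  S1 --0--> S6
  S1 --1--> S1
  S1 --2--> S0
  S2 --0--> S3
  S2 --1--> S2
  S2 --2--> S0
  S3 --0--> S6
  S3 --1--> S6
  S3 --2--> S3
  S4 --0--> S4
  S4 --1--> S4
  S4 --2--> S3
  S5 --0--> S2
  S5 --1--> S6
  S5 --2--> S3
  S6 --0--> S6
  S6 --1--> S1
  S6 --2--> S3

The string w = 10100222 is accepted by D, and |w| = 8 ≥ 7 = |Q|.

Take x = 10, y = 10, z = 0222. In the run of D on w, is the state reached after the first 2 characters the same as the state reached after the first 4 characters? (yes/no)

yes

State sequence: S0 -1-> S3 -0-> S6 -1-> S1 -0-> S6

After x (step 2): S6. After xy (step 4): S6.
They match, so y = 10 drives D around a cycle from S6 back to itself; pumping y any number of times keeps D in S6 before reading z, and xyⁱz ∈ L(D) for every i ≥ 0.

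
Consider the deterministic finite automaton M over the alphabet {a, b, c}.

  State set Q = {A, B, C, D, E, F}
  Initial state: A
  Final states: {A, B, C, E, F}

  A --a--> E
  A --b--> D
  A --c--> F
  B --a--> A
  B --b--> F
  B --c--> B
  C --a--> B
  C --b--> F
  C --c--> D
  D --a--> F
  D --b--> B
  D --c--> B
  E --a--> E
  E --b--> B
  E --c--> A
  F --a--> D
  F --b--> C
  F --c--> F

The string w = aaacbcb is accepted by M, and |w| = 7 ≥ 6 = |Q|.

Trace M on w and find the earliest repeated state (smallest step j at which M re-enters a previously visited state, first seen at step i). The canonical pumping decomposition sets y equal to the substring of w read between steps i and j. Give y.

a

Run of M on w = a a a c b c b:
  step 0: A  (start)
  step 1: E  (read a: A→E)
  step 2: E  (read a: E→E)   ← first repeat (E seen earlier)
  step 3: E  (read a: E→E)
  step 4: A  (read c: E→A)
  step 5: D  (read b: A→D)
  step 6: B  (read c: D→B)
  step 7: F  (read b: B→F)

So i = 1, j = 2, giving x = w[0:1] = a, y = w[1:2] = a, z = w[2:7] = acbcb.
Check: |xy| = 2 ≤ 6 and |y| = 1 ≥ 1. Reading y takes M from E back to E, so every xyⁱz is accepted.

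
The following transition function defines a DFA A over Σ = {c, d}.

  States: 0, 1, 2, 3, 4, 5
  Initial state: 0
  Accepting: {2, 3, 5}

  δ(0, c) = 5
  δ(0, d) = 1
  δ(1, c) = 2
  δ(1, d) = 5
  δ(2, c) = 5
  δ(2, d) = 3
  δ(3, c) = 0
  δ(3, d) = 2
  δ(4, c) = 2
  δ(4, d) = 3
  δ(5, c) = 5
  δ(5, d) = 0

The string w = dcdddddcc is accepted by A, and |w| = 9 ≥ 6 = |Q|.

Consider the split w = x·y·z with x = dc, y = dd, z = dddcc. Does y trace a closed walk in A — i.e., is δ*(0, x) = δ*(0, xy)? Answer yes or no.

yes

State sequence: 0 -d-> 1 -c-> 2 -d-> 3 -d-> 2

After x (step 2): 2. After xy (step 4): 2.
They match, so y = dd drives A around a cycle from 2 back to itself; pumping y any number of times keeps A in 2 before reading z, and xyⁱz ∈ L(A) for every i ≥ 0.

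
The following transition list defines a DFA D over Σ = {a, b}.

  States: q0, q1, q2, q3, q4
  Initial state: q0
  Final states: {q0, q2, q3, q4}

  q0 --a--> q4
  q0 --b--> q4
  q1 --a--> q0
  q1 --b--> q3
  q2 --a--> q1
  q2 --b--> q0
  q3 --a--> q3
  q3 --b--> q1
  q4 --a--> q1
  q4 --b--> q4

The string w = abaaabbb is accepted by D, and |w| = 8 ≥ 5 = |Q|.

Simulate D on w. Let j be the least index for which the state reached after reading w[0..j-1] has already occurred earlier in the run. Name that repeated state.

State sequence: q0 -a-> q4 -b-> q4 -a-> q1 -a-> q0 -a-> q4 -b-> q4 -b-> q4 -b-> q4
First repeat at step 2: q4 was already visited.

The earliest repeat is at step j = 2: D is in q4, which it already visited at step i = 1.
With |Q| = 5, pigeonhole forces a state repeat no later than step 5; the substring read between the first and second visits to that state can be pumped.

q4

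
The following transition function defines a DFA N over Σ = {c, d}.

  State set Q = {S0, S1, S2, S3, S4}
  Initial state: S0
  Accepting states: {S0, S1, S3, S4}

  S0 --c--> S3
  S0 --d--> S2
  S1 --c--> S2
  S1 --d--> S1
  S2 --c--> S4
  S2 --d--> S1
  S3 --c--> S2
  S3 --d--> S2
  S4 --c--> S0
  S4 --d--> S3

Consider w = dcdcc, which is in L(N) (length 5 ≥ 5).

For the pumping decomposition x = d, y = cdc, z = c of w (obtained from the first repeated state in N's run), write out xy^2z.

dcdccdcc

xy^2z = d·cdc·cdc·c = dcdccdcc.
Reading y = cdc takes N from S2 back to S2, so after x·y·y the machine is still in S2, and z then leads to the accepting state S4. Hence dcdccdcc ∈ L(N).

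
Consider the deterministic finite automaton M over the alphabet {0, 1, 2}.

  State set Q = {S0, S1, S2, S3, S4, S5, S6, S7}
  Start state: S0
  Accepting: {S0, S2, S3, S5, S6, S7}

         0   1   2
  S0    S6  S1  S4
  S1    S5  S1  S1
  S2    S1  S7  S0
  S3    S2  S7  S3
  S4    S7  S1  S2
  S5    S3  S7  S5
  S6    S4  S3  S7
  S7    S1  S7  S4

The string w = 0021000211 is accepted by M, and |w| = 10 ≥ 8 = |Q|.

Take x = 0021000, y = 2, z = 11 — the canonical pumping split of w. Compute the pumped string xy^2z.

00210002211

xy^2z = 0021000·2·2·11 = 00210002211.
Reading y = 2 takes M from S3 back to S3, so after x·y·y the machine is still in S3, and z then leads to the accepting state S7. Hence 00210002211 ∈ L(M).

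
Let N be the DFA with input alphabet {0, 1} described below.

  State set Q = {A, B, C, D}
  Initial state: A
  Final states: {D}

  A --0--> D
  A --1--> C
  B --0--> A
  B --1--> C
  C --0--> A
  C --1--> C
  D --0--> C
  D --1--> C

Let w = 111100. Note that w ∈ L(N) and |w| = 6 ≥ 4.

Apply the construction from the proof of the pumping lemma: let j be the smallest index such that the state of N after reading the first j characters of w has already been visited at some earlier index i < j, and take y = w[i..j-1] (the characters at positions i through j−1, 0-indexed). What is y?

State sequence: A -1-> C -1-> C -1-> C -1-> C -0-> A -0-> D
First repeat at step 2: C was already visited.

So i = 1, j = 2, giving x = w[0:1] = 1, y = w[1:2] = 1, z = w[2:6] = 1100.
Check: |xy| = 2 ≤ 4 and |y| = 1 ≥ 1. Reading y takes N from C back to C, so every xyⁱz is accepted.
Pumping length from the standard proof: p = 4 (the number of states). The repeated state found above gives |xy| = j ≤ 4 and |y| = j − i ≥ 1.

1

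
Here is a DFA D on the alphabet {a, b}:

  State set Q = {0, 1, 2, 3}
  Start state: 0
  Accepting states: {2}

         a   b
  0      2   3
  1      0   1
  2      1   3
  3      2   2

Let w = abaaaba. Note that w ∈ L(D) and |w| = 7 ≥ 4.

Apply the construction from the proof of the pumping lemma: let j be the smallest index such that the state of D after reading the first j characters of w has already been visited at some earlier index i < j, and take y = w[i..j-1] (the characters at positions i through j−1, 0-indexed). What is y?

State sequence: 0 -a-> 2 -b-> 3 -a-> 2 -a-> 1 -a-> 0 -b-> 3 -a-> 2
First repeat at step 3: 2 was already visited.

So i = 1, j = 3, giving x = w[0:1] = a, y = w[1:3] = ba, z = w[3:7] = aaba.
Check: |xy| = 3 ≤ 4 and |y| = 2 ≥ 1. Reading y takes D from 2 back to 2, so every xyⁱz is accepted.
The DFA has 4 states, so the proof of the pumping lemma guarantees a repeated state among the first 4+1 visited; the segment between the two visits is the pumpable y.

ba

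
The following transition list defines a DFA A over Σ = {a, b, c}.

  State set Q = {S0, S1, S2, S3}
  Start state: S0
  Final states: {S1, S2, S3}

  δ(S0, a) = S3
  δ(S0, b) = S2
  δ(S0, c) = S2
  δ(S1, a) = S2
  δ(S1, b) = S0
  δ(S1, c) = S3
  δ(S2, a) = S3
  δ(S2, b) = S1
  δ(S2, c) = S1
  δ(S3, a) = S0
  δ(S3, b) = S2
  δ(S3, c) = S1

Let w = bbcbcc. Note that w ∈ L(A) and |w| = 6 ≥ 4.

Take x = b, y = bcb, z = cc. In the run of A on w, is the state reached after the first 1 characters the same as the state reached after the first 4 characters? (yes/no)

yes

Run of A on the first 4 characters of w = b b c b:
  step 0: S0  (start)
  step 1: S2  (read b: S0→S2)
  step 2: S1  (read b: S2→S1)
  step 3: S3  (read c: S1→S3)
  step 4: S2  (read b: S3→S2)

After x (step 1): S2. After xy (step 4): S2.
They match, so y = bcb drives A around a cycle from S2 back to itself; pumping y any number of times keeps A in S2 before reading z, and xyⁱz ∈ L(A) for every i ≥ 0.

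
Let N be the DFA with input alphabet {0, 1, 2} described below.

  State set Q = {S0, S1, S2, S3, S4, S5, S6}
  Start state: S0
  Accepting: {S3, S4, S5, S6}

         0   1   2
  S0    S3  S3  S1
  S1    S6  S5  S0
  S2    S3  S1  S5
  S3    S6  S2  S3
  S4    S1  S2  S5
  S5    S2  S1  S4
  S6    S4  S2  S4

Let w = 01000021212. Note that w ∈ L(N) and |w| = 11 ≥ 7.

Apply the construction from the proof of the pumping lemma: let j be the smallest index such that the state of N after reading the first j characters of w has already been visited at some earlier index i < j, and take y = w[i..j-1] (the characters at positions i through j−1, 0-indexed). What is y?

10

Run of N on w = 0 1 0 0 0 0 2 1 2 1 2:
  step 0: S0  (start)
  step 1: S3  (read 0: S0→S3)
  step 2: S2  (read 1: S3→S2)
  step 3: S3  (read 0: S2→S3)   ← first repeat (S3 seen earlier)
  step 4: S6  (read 0: S3→S6)
  step 5: S4  (read 0: S6→S4)
  step 6: S1  (read 0: S4→S1)
  step 7: S0  (read 2: S1→S0)
  step 8: S3  (read 1: S0→S3)
  step 9: S3  (read 2: S3→S3)
  step 10: S2  (read 1: S3→S2)
  step 11: S5  (read 2: S2→S5)

So i = 1, j = 3, giving x = w[0:1] = 0, y = w[1:3] = 10, z = w[3:11] = 00021212.
Check: |xy| = 3 ≤ 7 and |y| = 2 ≥ 1. Reading y takes N from S3 back to S3, so every xyⁱz is accepted.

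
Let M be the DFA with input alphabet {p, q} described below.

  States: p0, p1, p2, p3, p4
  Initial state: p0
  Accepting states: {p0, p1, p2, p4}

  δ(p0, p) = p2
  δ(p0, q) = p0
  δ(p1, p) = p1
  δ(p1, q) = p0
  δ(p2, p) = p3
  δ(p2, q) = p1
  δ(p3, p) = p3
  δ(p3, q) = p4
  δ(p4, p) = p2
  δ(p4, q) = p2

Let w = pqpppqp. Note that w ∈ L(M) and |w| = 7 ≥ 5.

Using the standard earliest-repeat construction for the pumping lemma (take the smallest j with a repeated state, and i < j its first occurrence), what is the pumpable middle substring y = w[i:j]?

p

Run of M on w = p q p p p q p:
  step 0: p0  (start)
  step 1: p2  (read p: p0→p2)
  step 2: p1  (read q: p2→p1)
  step 3: p1  (read p: p1→p1)   ← first repeat (p1 seen earlier)
  step 4: p1  (read p: p1→p1)
  step 5: p1  (read p: p1→p1)
  step 6: p0  (read q: p1→p0)
  step 7: p2  (read p: p0→p2)

So i = 2, j = 3, giving x = w[0:2] = pq, y = w[2:3] = p, z = w[3:7] = ppqp.
Check: |xy| = 3 ≤ 5 and |y| = 1 ≥ 1. Reading y takes M from p1 back to p1, so every xyⁱz is accepted.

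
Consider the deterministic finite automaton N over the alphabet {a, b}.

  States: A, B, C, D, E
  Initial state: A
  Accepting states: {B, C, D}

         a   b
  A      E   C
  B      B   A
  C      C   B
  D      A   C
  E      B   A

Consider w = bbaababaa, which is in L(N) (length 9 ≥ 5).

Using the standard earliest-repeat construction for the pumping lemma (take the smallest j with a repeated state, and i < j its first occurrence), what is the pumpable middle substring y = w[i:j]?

a

State sequence: A -b-> C -b-> B -a-> B -a-> B -b-> A -a-> E -b-> A -a-> E -a-> B
First repeat at step 3: B was already visited.

So i = 2, j = 3, giving x = w[0:2] = bb, y = w[2:3] = a, z = w[3:9] = ababaa.
Check: |xy| = 3 ≤ 5 and |y| = 1 ≥ 1. Reading y takes N from B back to B, so every xyⁱz is accepted.
Since N has 5 states, any run of length ≥ 5 visits 5+1 states, so by pigeonhole some state repeats within the first 5 steps — that repeat gives the pumpable loop.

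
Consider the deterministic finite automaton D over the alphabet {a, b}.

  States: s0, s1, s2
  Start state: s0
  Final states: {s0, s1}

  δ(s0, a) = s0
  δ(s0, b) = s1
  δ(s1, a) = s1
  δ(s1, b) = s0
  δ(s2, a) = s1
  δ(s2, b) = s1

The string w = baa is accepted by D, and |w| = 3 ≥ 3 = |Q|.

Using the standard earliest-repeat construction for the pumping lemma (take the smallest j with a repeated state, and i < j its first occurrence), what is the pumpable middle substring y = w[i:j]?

a

Run of D on w = b a a:
  step 0: s0  (start)
  step 1: s1  (read b: s0→s1)
  step 2: s1  (read a: s1→s1)   ← first repeat (s1 seen earlier)
  step 3: s1  (read a: s1→s1)

So i = 1, j = 2, giving x = w[0:1] = b, y = w[1:2] = a, z = w[2:3] = a.
Check: |xy| = 2 ≤ 3 and |y| = 1 ≥ 1. Reading y takes D from s1 back to s1, so every xyⁱz is accepted.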